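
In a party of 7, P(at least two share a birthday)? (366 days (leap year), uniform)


P(all different) = Π(366-i)/366 for i=0..6
= 0.943914
P(match) = 1 - 0.943914 = 0.056086

P ≈ 0.0561 ≈ 5.61%


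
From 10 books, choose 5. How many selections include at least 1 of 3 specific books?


Complement: C(10,5) - C(7,5) = 252 - 21 = 231

231


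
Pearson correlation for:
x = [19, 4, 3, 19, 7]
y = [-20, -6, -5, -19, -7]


n=5, Σx=52, Σy=-57, Σxy=-829, Σx²=796, Σy²=871
r = (5×(-829) - 52×(-57))/√((5×796 - 52²)(5×871 - (-57)²))
= -1181/√(1276×1106) = -1181/√1411256 ≈ -1181/1187.9630 ≈ -0.9941

r ≈ -0.9941


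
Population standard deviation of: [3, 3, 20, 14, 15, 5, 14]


Mean = 74/7
  (3-74/7)²=2809/49
  (3-74/7)²=2809/49
  (20-74/7)²=4356/49
  (14-74/7)²=576/49
  (15-74/7)²=961/49
  (5-74/7)²=1521/49
  (14-74/7)²=576/49
Σ(x-μ)² = 1944/7
σ² = (1944/7)/7 = 1944/49

σ = √(1944/49) ≈ 6.2987


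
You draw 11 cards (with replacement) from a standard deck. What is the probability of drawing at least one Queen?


P(not a Queen) = 48/52 = 12/13
P(none in 11 draws) = (12/13)^11 = 743008370688/1792160394037
P(≥1 Queen) = 1 - 743008370688/1792160394037 = 1049152023349/1792160394037

P = 1049152023349/1792160394037 ≈ 58.54%


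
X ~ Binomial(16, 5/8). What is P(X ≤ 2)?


P(X ≤ 2) = Σ P(X=i) for i=0..2
P(X=0) = 43046721/281474976710656
P(X=1) = 71744535/17592186044416
P(X=2) = 1793613375/35184372088832
Sum = 15539866281/281474976710656

P(X ≤ 2) = 15539866281/281474976710656 ≈ 0.01%


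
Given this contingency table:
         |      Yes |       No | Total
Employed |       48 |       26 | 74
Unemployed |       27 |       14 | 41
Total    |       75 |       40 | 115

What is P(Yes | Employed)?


P(Yes | Employed) = 48/(48+26) = 48/74 = 24/37

P(Yes|Employed) = 24/37 ≈ 64.86%


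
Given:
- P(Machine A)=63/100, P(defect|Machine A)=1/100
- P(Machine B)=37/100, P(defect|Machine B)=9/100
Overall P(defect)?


P(B) = Σ P(B|Aᵢ)×P(Aᵢ)
  1/100×63/100 = 63/10000
  9/100×37/100 = 333/10000
Sum = 99/2500

P(defect) = 99/2500 ≈ 3.96%


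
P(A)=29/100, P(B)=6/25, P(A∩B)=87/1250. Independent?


P(A)×P(B) = 87/1250
P(A∩B) = 87/1250
Equal ✓ → Independent

Yes, independent


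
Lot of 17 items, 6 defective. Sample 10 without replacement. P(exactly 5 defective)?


Hypergeometric: C(6,5)×C(11,5)/C(17,10)
= 6×462/19448 = 63/442

P(X=5) = 63/442 ≈ 14.25%


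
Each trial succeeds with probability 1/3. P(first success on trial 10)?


Geometric: P(X=10) = (1-p)^(k-1)×p = (2/3)^9×1/3 = 512/59049

P(X=10) = 512/59049 ≈ 0.87%


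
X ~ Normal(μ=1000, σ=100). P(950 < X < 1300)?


z₁=(950-1000)/100=-0.5, z₂=(1300-1000)/100=3.0
P = Φ(3.0) - Φ(-0.5) = 0.998650 - 0.308538 = 0.690112 ≈ 0.6901

P(950 < X < 1300) ≈ 0.6901


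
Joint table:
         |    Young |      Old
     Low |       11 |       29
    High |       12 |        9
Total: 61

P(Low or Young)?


P(Low∨Young) = P(Low) + P(Young) - P(Low∧Young)
= (40 + 23 - 11)/61 = 52/61

P = 52/61 ≈ 85.25%


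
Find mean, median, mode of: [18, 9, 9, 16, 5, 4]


Sorted: [4, 5, 9, 9, 16, 18]
Mean = 61/6
Median = 9
Freq: {18: 1, 9: 2, 16: 1, 5: 1, 4: 1}
Mode: [9]

Mean=61/6, Median=9, Mode=9


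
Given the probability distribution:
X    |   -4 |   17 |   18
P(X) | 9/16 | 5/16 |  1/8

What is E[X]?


E[X] = Σ x·P(X=x)
= (-4)×(9/16) + (17)×(5/16) + (18)×(1/8)
= 85/16

E[X] = 85/16


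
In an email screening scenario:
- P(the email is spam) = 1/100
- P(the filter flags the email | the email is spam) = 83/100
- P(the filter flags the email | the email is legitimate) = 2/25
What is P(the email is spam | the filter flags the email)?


Using Bayes' theorem:
P(A|B) = P(B|A)·P(A) / P(B)

P(the filter flags the email) = 83/100 × 1/100 + 2/25 × 99/100
= 83/10000 + 99/1250 = 7/80

P(the email is spam|the filter flags the email) = (83/10000) / (7/80) = 83/875

P(the email is spam|the filter flags the email) = 83/875 ≈ 9.49%


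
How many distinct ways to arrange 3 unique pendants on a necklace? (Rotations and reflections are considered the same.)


Free circular arrangements: rotations and reflections both identified.
(n-1)!/2 = 2!/2 = 2/2 = 1

1


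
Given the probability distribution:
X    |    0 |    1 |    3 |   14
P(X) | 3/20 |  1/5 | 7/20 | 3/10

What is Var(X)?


E[X] = 109/20
E[X²] = 1243/20
Var(X) = E[X²] - (E[X])² = 1243/20 - 11881/400 = 12979/400

Var(X) = 12979/400 ≈ 32.4475


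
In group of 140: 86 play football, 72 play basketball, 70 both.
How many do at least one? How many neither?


|A∪B| = 86+72-70 = 88
Neither = 140-88 = 52

At least one: 88; Neither: 52


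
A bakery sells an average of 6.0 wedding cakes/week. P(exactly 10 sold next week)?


Poisson(λ=6.0): P(X=10) = e^(-λ)×λ^k/k!
= e^(-6.0) × 6.0^10 / 10!
≈ 0.002478752177 × 60466176 / 3628800 ≈ 0.041303

P(X=10) ≈ 0.041303 ≈ 4.13%


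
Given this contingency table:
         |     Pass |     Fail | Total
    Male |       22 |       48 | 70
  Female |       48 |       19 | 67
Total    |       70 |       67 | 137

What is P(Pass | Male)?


P(Pass | Male) = 22/(22+48) = 22/70 = 11/35

P(Pass|Male) = 11/35 ≈ 31.43%


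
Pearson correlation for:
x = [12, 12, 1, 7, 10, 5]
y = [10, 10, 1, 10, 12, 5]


n=6, Σx=47, Σy=48, Σxy=456, Σx²=463, Σy²=470
r = (6×456 - 47×48)/√((6×463 - 47²)(6×470 - 48²))
= 480/√(569×516) = 480/√293604 ≈ 480/541.8524 ≈ 0.8859

r ≈ 0.8859


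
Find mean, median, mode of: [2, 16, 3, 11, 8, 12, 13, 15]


Sorted: [2, 3, 8, 11, 12, 13, 15, 16]
Mean = 80/8 = 10
Median = 23/2
Freq: {2: 1, 16: 1, 3: 1, 11: 1, 8: 1, 12: 1, 13: 1, 15: 1}
Mode: No mode

Mean=10, Median=23/2, Mode=No mode


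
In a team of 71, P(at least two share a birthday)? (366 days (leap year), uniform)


P(all different) = Π(366-i)/366 for i=0..70
= 0.000694
P(match) = 1 - 0.000694 = 0.999306

P ≈ 0.9993 ≈ 99.93%


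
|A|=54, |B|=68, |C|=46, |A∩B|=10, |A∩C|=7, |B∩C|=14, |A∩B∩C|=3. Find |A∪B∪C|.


|A∪B∪C| = 54+68+46-10-7-14+3 = 140

|A∪B∪C| = 140


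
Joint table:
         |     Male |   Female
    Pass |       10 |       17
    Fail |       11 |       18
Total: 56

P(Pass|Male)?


P(Pass|Male) = 10/(10+11) = 10/21

P = 10/21 ≈ 47.62%


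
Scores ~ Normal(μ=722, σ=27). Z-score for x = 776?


z = (x - μ)/σ = (776 - 722)/27 = 2.0

z = 2.0


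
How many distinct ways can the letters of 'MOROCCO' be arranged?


Letters: 7, freq: {'M': 1, 'O': 3, 'R': 1, 'C': 2}
7!/(1!×3!×1!×2!) = 5040/12 = 420

420


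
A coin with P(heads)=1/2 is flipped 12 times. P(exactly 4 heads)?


Binomial: P(X=4) = C(12,4)×p^4×(1-p)^8
= 495 × 1/16 × 1/256 = 495/4096

P(X=4) = 495/4096 ≈ 12.08%


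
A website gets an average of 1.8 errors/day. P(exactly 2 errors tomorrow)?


Poisson(λ=1.8): P(X=2) = e^(-λ)×λ^k/k!
= e^(-1.8) × 1.8^2 / 2!
≈ 0.1652988882 × 3.24 / 2 ≈ 0.267784

P(X=2) ≈ 0.267784 ≈ 26.78%


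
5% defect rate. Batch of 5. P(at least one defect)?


P(all good) = (19/20)^5 = 2476099/3200000
P(≥1 defect) = 723901/3200000

P = 723901/3200000 ≈ 22.62%


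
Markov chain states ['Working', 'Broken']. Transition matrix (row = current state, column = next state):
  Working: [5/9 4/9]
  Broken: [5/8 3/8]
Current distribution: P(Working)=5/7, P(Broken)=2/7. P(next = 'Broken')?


P(next=Broken) = Σᵢ P(now=i)×P(i→Broken)
= 5/7×4/9 + 2/7×3/8
= 20/63 + 3/28 = 107/252

P = 107/252 ≈ 0.4246


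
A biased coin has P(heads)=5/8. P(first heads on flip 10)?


Geometric: P(X=10) = (1-p)^(k-1)×p = (3/8)^9×5/8 = 98415/1073741824

P(X=10) = 98415/1073741824 ≈ 0.01%


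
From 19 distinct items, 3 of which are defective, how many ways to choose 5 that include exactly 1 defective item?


Choose 1 of the 3 defective items and 4 of the other 16 items:
C(3,1)×C(16,4) = 3×1820 = 5460

5460


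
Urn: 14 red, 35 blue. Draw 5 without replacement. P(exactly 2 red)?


Hypergeometric: C(14,2)×C(35,3)/C(49,5)
= 91×6545/1906884 = 12155/38916

P(X=2) = 12155/38916 ≈ 31.23%


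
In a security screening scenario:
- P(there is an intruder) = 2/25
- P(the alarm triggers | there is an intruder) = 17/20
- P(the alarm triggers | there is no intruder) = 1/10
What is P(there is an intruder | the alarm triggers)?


Using Bayes' theorem:
P(A|B) = P(B|A)·P(A) / P(B)

P(the alarm triggers) = 17/20 × 2/25 + 1/10 × 23/25
= 17/250 + 23/250 = 4/25

P(there is an intruder|the alarm triggers) = (17/250) / (4/25) = 17/40

P(there is an intruder|the alarm triggers) = 17/40 ≈ 42.50%


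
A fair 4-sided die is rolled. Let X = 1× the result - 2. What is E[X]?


E[die] = (1+4)/2 = 5/2
E[X] = 1×5/2 - 2 = 1/2

E[X] = 1/2


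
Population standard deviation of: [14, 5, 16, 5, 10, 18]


Mean = 68/6 = 34/3
  (14-34/3)²=64/9
  (5-34/3)²=361/9
  (16-34/3)²=196/9
  (5-34/3)²=361/9
  (10-34/3)²=16/9
  (18-34/3)²=400/9
Σ(x-μ)² = 466/3
σ² = (466/3)/6 = 233/9

σ = √(233/9) ≈ 5.0881


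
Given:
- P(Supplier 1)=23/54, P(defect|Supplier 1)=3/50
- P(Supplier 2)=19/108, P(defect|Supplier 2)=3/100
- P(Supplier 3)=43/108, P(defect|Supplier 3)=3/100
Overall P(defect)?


P(B) = Σ P(B|Aᵢ)×P(Aᵢ)
  3/50×23/54 = 23/900
  3/100×19/108 = 19/3600
  3/100×43/108 = 43/3600
Sum = 77/1800

P(defect) = 77/1800 ≈ 4.28%


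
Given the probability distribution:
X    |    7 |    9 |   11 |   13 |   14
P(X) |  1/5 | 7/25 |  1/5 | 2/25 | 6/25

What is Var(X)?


E[X] = 263/25
E[X²] = 2931/25
Var(X) = E[X²] - (E[X])² = 2931/25 - 69169/625 = 4106/625

Var(X) = 4106/625 ≈ 6.5696


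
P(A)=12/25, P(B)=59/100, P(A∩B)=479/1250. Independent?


P(A)×P(B) = 177/625
P(A∩B) = 479/1250
Not equal → NOT independent

No, not independent


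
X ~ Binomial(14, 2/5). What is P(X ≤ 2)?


P(X ≤ 2) = Σ P(X=i) for i=0..2
P(X=0) = 4782969/6103515625
P(X=1) = 44641044/6103515625
P(X=2) = 193444524/6103515625
Sum = 242868537/6103515625

P(X ≤ 2) = 242868537/6103515625 ≈ 3.98%


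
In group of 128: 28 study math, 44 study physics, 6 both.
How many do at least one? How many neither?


|A∪B| = 28+44-6 = 66
Neither = 128-66 = 62

At least one: 66; Neither: 62


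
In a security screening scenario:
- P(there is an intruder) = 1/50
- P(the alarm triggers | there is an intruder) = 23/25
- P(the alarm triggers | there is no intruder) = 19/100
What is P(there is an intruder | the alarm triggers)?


Using Bayes' theorem:
P(A|B) = P(B|A)·P(A) / P(B)

P(the alarm triggers) = 23/25 × 1/50 + 19/100 × 49/50
= 23/1250 + 931/5000 = 1023/5000

P(there is an intruder|the alarm triggers) = (23/1250) / (1023/5000) = 92/1023

P(there is an intruder|the alarm triggers) = 92/1023 ≈ 8.99%


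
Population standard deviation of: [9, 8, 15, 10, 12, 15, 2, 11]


Mean = 82/8 = 41/4
  (9-41/4)²=25/16
  (8-41/4)²=81/16
  (15-41/4)²=361/16
  (10-41/4)²=1/16
  (12-41/4)²=49/16
  (15-41/4)²=361/16
  (2-41/4)²=1089/16
  (11-41/4)²=9/16
Σ(x-μ)² = 247/2
σ² = (247/2)/8 = 247/16

σ = √(247/16) ≈ 3.9291


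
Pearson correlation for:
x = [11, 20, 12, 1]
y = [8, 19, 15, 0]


n=4, Σx=44, Σy=42, Σxy=648, Σx²=666, Σy²=650
r = (4×648 - 44×42)/√((4×666 - 44²)(4×650 - 42²))
= 744/√(728×836) = 744/√608608 ≈ 744/780.1333 ≈ 0.9537

r ≈ 0.9537


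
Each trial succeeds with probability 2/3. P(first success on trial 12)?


Geometric: P(X=12) = (1-p)^(k-1)×p = (1/3)^11×2/3 = 2/531441

P(X=12) = 2/531441 ≈ 0.00%


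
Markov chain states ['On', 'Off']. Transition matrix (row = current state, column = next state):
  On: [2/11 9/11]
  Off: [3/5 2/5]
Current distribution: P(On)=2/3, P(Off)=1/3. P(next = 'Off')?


P(next=Off) = Σᵢ P(now=i)×P(i→Off)
= 2/3×9/11 + 1/3×2/5
= 6/11 + 2/15 = 112/165

P = 112/165 ≈ 0.6788


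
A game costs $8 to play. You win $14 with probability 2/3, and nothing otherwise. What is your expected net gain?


E[gain] = (14-8)×2/3 + (-8)×1/3
= 4 - 8/3 = 4/3

Expected net gain = $4/3 ≈ $1.33


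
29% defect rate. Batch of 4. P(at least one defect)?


P(all good) = (71/100)^4 = 25411681/100000000
P(≥1 defect) = 74588319/100000000

P = 74588319/100000000 ≈ 74.59%


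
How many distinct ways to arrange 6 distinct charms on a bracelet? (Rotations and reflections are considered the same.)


Free circular arrangements: rotations and reflections both identified.
(n-1)!/2 = 5!/2 = 120/2 = 60

60


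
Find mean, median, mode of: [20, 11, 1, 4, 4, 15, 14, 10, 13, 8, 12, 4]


Sorted: [1, 4, 4, 4, 8, 10, 11, 12, 13, 14, 15, 20]
Mean = 116/12 = 29/3
Median = 21/2
Freq: {20: 1, 11: 1, 1: 1, 4: 3, 15: 1, 14: 1, 10: 1, 13: 1, 8: 1, 12: 1}
Mode: [4]

Mean=29/3, Median=21/2, Mode=4


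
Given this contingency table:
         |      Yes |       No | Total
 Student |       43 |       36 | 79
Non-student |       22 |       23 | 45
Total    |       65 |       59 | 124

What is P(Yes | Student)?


P(Yes | Student) = 43/(43+36) = 43/79

P(Yes|Student) = 43/79 ≈ 54.43%


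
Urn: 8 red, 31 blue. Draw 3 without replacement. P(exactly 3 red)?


Hypergeometric: C(8,3)×C(31,0)/C(39,3)
= 56×1/9139 = 56/9139

P(X=3) = 56/9139 ≈ 0.61%


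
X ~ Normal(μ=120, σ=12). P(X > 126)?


z = (126-120)/12 = 0.5
P(X > 126) = 1 - P(Z ≤ 0.5) = 1 - 0.6915 = 0.3085

P(X > 126) ≈ 0.3085


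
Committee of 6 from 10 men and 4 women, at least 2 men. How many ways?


Count by #men:
  2M,4W: C(10,2)×C(4,4)=45
  3M,3W: C(10,3)×C(4,3)=480
  4M,2W: C(10,4)×C(4,2)=1260
  5M,1W: C(10,5)×C(4,1)=1008
  6M,0W: C(10,6)×C(4,0)=210
Total = 3003

3003


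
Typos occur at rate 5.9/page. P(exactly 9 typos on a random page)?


Poisson(λ=5.9): P(X=9) = e^(-λ)×λ^k/k!
= e^(-5.9) × 5.9^9 / 9!
≈ 0.002739444819 × 8662995.81865 / 362880 ≈ 0.065398

P(X=9) ≈ 0.065398 ≈ 6.54%


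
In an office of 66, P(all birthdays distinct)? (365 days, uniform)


P(all different) = Π(365-i)/365 for i=0..65
= (365/365)×(364/365)×...×(300/365)
= 0.001904

P ≈ 0.0019 ≈ 0.19%


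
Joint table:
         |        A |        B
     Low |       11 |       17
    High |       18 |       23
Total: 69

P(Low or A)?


P(Low∨A) = P(Low) + P(A) - P(Low∧A)
= (28 + 29 - 11)/69 = 46/69 = 2/3

P = 2/3 ≈ 66.67%


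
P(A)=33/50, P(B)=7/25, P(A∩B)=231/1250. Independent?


P(A)×P(B) = 231/1250
P(A∩B) = 231/1250
Equal ✓ → Independent

Yes, independent


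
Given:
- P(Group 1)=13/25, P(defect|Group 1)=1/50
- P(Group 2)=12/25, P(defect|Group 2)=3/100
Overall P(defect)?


P(B) = Σ P(B|Aᵢ)×P(Aᵢ)
  1/50×13/25 = 13/1250
  3/100×12/25 = 9/625
Sum = 31/1250

P(defect) = 31/1250 ≈ 2.48%


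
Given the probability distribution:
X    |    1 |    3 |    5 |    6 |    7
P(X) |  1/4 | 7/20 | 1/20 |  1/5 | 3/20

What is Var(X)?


E[X] = 19/5
E[X²] = 96/5
Var(X) = E[X²] - (E[X])² = 96/5 - 361/25 = 119/25

Var(X) = 119/25 ≈ 4.7600


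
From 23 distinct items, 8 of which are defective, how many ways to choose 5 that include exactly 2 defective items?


Choose 2 of the 8 defective items and 3 of the other 15 items:
C(8,2)×C(15,3) = 28×455 = 12740

12740


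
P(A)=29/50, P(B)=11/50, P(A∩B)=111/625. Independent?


P(A)×P(B) = 319/2500
P(A∩B) = 111/625
Not equal → NOT independent

No, not independent


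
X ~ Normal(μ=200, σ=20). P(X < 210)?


z = (210-200)/20 = 0.5
P(Z < 0.5) = 0.6915

P(X < 210) ≈ 0.6915


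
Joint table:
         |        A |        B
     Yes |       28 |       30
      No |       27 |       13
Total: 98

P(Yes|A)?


P(Yes|A) = 28/(28+27) = 28/55

P = 28/55 ≈ 50.91%


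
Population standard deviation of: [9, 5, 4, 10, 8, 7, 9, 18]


Mean = 70/8 = 35/4
  (9-35/4)²=1/16
  (5-35/4)²=225/16
  (4-35/4)²=361/16
  (10-35/4)²=25/16
  (8-35/4)²=9/16
  (7-35/4)²=49/16
  (9-35/4)²=1/16
  (18-35/4)²=1369/16
Σ(x-μ)² = 255/2
σ² = (255/2)/8 = 255/16

σ = √(255/16) ≈ 3.9922


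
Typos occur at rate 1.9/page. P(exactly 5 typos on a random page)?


Poisson(λ=1.9): P(X=5) = e^(-λ)×λ^k/k!
= e^(-1.9) × 1.9^5 / 5!
≈ 0.1495686192 × 24.76099 / 120 ≈ 0.030862

P(X=5) ≈ 0.030862 ≈ 3.09%


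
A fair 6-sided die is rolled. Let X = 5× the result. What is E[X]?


E[die] = (1+6)/2 = 7/2
E[X] = 5 × 7/2 = 35/2

E[X] = 35/2


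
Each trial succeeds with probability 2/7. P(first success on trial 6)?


Geometric: P(X=6) = (1-p)^(k-1)×p = (5/7)^5×2/7 = 6250/117649

P(X=6) = 6250/117649 ≈ 5.31%


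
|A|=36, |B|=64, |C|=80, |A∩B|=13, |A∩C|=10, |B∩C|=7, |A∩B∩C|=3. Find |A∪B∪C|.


|A∪B∪C| = 36+64+80-13-10-7+3 = 153

|A∪B∪C| = 153


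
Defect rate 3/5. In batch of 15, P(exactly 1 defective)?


Binomial: P(X=1) = C(15,1)×p^1×(1-p)^14
= 15 × 3/5 × 16384/6103515625 = 147456/6103515625

P(X=1) = 147456/6103515625 ≈ 0.00%


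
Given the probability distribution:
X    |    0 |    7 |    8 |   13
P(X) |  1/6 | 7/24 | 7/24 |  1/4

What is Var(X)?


E[X] = 61/8
E[X²] = 1805/24
Var(X) = E[X²] - (E[X])² = 1805/24 - 3721/64 = 3277/192

Var(X) = 3277/192 ≈ 17.0677


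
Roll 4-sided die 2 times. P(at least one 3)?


P(no 3)^2 = (3/4)^2 = 9/16
P(≥1) = 1 - 9/16 = 7/16

P = 7/16 ≈ 43.75%


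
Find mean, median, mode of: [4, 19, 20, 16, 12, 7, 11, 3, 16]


Sorted: [3, 4, 7, 11, 12, 16, 16, 19, 20]
Mean = 108/9 = 12
Median = 12
Freq: {4: 1, 19: 1, 20: 1, 16: 2, 12: 1, 7: 1, 11: 1, 3: 1}
Mode: [16]

Mean=12, Median=12, Mode=16


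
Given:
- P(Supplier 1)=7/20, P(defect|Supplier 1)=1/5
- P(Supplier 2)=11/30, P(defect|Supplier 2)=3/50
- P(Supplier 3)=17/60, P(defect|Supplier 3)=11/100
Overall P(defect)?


P(B) = Σ P(B|Aᵢ)×P(Aᵢ)
  1/5×7/20 = 7/100
  3/50×11/30 = 11/500
  11/100×17/60 = 187/6000
Sum = 739/6000

P(defect) = 739/6000 ≈ 12.32%


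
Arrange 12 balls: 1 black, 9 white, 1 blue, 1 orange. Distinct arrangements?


12!/(1!×9!×1!×1!) = 1320

1320


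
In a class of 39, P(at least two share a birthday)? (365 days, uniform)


P(all different) = Π(365-i)/365 for i=0..38
= 0.121780
P(match) = 1 - 0.121780 = 0.878220

P ≈ 0.8782 ≈ 87.82%


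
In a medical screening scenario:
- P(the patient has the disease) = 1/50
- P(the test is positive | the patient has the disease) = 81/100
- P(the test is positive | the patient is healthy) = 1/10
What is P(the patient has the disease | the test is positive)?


Using Bayes' theorem:
P(A|B) = P(B|A)·P(A) / P(B)

P(the test is positive) = 81/100 × 1/50 + 1/10 × 49/50
= 81/5000 + 49/500 = 571/5000

P(the patient has the disease|the test is positive) = (81/5000) / (571/5000) = 81/571

P(the patient has the disease|the test is positive) = 81/571 ≈ 14.19%


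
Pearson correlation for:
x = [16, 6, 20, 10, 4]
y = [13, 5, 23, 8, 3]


n=5, Σx=56, Σy=52, Σxy=790, Σx²=808, Σy²=796
r = (5×790 - 56×52)/√((5×808 - 56²)(5×796 - 52²))
= 1038/√(904×1276) = 1038/√1153504 ≈ 1038/1074.0130 ≈ 0.9665

r ≈ 0.9665


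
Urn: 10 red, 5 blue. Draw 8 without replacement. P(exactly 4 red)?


Hypergeometric: C(10,4)×C(5,4)/C(15,8)
= 210×5/6435 = 70/429

P(X=4) = 70/429 ≈ 16.32%


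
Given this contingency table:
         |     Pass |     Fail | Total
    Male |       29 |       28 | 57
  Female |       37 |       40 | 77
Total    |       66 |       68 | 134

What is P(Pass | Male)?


P(Pass | Male) = 29/(29+28) = 29/57

P(Pass|Male) = 29/57 ≈ 50.88%


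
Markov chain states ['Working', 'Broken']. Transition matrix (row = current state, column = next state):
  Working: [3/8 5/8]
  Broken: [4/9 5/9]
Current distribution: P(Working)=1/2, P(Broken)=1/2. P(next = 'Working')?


P(next=Working) = Σᵢ P(now=i)×P(i→Working)
= 1/2×3/8 + 1/2×4/9
= 3/16 + 2/9 = 59/144

P = 59/144 ≈ 0.4097


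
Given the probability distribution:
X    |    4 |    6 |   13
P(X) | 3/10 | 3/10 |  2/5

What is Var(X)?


E[X] = 41/5
E[X²] = 416/5
Var(X) = E[X²] - (E[X])² = 416/5 - 1681/25 = 399/25

Var(X) = 399/25 ≈ 15.9600


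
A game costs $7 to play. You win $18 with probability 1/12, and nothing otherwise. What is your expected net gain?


E[gain] = (18-7)×1/12 + (-7)×11/12
= 11/12 - 77/12 = -11/2

Expected net gain = $-11/2 ≈ $-5.50


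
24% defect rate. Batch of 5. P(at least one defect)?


P(all good) = (19/25)^5 = 2476099/9765625
P(≥1 defect) = 7289526/9765625

P = 7289526/9765625 ≈ 74.64%


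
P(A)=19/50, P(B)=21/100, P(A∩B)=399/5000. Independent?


P(A)×P(B) = 399/5000
P(A∩B) = 399/5000
Equal ✓ → Independent

Yes, independent


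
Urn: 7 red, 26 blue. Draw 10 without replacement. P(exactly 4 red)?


Hypergeometric: C(7,4)×C(26,6)/C(33,10)
= 35×230230/92561040 = 5635/64728

P(X=4) = 5635/64728 ≈ 8.71%


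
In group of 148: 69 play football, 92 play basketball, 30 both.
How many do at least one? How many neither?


|A∪B| = 69+92-30 = 131
Neither = 148-131 = 17

At least one: 131; Neither: 17


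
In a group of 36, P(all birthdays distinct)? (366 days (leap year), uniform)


P(all different) = Π(366-i)/366 for i=0..35
= (366/366)×(365/366)×...×(331/366)
= 0.168667

P ≈ 0.1687 ≈ 16.87%


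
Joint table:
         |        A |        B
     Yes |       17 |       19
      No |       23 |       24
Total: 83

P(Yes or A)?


P(Yes∨A) = P(Yes) + P(A) - P(Yes∧A)
= (36 + 40 - 17)/83 = 59/83

P = 59/83 ≈ 71.08%


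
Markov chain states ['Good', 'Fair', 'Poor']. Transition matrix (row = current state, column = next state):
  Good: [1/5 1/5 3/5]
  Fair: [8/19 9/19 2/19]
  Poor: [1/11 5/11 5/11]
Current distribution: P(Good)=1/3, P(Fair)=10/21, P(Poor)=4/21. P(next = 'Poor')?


P(next=Poor) = Σᵢ P(now=i)×P(i→Poor)
= 1/3×3/5 + 10/21×2/19 + 4/21×5/11
= 1/5 + 20/399 + 20/231 = 2463/7315

P = 2463/7315 ≈ 0.3367


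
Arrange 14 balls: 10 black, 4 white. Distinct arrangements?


14!/(10!×4!) = 1001

1001


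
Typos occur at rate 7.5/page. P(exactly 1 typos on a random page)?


Poisson(λ=7.5): P(X=1) = e^(-λ)×λ^k/k!
= e^(-7.5) × 7.5^1 / 1!
≈ 0.0005530843701 × 7.5 / 1 ≈ 0.004148

P(X=1) ≈ 0.004148 ≈ 0.41%


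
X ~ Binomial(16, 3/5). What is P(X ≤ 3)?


P(X ≤ 3) = Σ P(X=i) for i=0..3
P(X=0) = 65536/152587890625
P(X=1) = 1572864/152587890625
P(X=2) = 3538944/30517578125
P(X=3) = 24772608/30517578125
Sum = 28639232/30517578125

P(X ≤ 3) = 28639232/30517578125 ≈ 0.09%


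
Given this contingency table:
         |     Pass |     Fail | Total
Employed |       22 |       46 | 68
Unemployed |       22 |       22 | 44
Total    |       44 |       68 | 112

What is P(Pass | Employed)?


P(Pass | Employed) = 22/(22+46) = 22/68 = 11/34

P(Pass|Employed) = 11/34 ≈ 32.35%


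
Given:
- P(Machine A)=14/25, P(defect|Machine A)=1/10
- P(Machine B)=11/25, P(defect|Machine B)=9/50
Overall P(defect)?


P(B) = Σ P(B|Aᵢ)×P(Aᵢ)
  1/10×14/25 = 7/125
  9/50×11/25 = 99/1250
Sum = 169/1250

P(defect) = 169/1250 ≈ 13.52%


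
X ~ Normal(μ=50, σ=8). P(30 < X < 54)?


z₁=(30-50)/8=-2.5, z₂=(54-50)/8=0.5
P = Φ(0.5) - Φ(-2.5) = 0.691462 - 0.006210 = 0.685252 ≈ 0.6853

P(30 < X < 54) ≈ 0.6853


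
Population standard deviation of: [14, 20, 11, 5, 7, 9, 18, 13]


Mean = 97/8
  (14-97/8)²=225/64
  (20-97/8)²=3969/64
  (11-97/8)²=81/64
  (5-97/8)²=3249/64
  (7-97/8)²=1681/64
  (9-97/8)²=625/64
  (18-97/8)²=2209/64
  (13-97/8)²=49/64
Σ(x-μ)² = 1511/8
σ² = (1511/8)/8 = 1511/64

σ = √(1511/64) ≈ 4.8589


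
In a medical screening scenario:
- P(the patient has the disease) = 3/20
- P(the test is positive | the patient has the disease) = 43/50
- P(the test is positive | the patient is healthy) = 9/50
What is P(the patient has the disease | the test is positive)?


Using Bayes' theorem:
P(A|B) = P(B|A)·P(A) / P(B)

P(the test is positive) = 43/50 × 3/20 + 9/50 × 17/20
= 129/1000 + 153/1000 = 141/500

P(the patient has the disease|the test is positive) = (129/1000) / (141/500) = 43/94

P(the patient has the disease|the test is positive) = 43/94 ≈ 45.74%


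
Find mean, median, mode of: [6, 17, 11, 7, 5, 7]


Sorted: [5, 6, 7, 7, 11, 17]
Mean = 53/6
Median = 7
Freq: {6: 1, 17: 1, 11: 1, 7: 2, 5: 1}
Mode: [7]

Mean=53/6, Median=7, Mode=7


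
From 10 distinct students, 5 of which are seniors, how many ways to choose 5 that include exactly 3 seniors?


Choose 3 of the 5 seniors and 2 of the other 5 students:
C(5,3)×C(5,2) = 10×10 = 100

100


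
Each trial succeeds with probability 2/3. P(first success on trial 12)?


Geometric: P(X=12) = (1-p)^(k-1)×p = (1/3)^11×2/3 = 2/531441

P(X=12) = 2/531441 ≈ 0.00%


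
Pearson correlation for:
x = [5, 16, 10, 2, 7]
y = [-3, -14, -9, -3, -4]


n=5, Σx=40, Σy=-33, Σxy=-363, Σx²=434, Σy²=311
r = (5×(-363) - 40×(-33))/√((5×434 - 40²)(5×311 - (-33)²))
= -495/√(570×466) = -495/√265620 ≈ -495/515.3834 ≈ -0.9605

r ≈ -0.9605


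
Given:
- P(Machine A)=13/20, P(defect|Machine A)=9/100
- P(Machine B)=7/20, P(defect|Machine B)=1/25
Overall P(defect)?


P(B) = Σ P(B|Aᵢ)×P(Aᵢ)
  9/100×13/20 = 117/2000
  1/25×7/20 = 7/500
Sum = 29/400

P(defect) = 29/400 ≈ 7.25%


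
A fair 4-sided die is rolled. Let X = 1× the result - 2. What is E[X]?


E[die] = (1+4)/2 = 5/2
E[X] = 1×5/2 - 2 = 1/2

E[X] = 1/2


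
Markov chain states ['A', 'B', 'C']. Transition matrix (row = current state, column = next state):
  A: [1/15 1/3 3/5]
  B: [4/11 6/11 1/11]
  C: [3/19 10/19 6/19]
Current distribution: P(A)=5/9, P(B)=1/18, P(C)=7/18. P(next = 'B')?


P(next=B) = Σᵢ P(now=i)×P(i→B)
= 5/9×1/3 + 1/18×6/11 + 7/18×10/19
= 5/27 + 1/33 + 35/171 = 2371/5643

P = 2371/5643 ≈ 0.4202


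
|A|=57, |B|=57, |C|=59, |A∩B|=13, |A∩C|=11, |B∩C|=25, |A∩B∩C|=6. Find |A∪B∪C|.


|A∪B∪C| = 57+57+59-13-11-25+6 = 130

|A∪B∪C| = 130


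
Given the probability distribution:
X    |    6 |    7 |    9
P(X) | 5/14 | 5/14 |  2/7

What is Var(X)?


E[X] = 101/14
E[X²] = 107/2
Var(X) = E[X²] - (E[X])² = 107/2 - 10201/196 = 285/196

Var(X) = 285/196 ≈ 1.4541


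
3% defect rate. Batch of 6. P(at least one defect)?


P(all good) = (97/100)^6 = 832972004929/1000000000000
P(≥1 defect) = 167027995071/1000000000000

P = 167027995071/1000000000000 ≈ 16.70%


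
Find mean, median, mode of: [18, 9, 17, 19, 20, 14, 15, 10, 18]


Sorted: [9, 10, 14, 15, 17, 18, 18, 19, 20]
Mean = 140/9
Median = 17
Freq: {18: 2, 9: 1, 17: 1, 19: 1, 20: 1, 14: 1, 15: 1, 10: 1}
Mode: [18]

Mean=140/9, Median=17, Mode=18


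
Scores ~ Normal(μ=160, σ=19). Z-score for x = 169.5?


z = (x - μ)/σ = (169.5 - 160)/19 = 0.5

z = 0.5


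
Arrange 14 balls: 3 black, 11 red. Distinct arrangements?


14!/(3!×11!) = 364

364


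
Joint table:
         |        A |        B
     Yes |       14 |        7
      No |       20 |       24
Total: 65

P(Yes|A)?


P(Yes|A) = 14/(14+20) = 14/34 = 7/17

P = 7/17 ≈ 41.18%


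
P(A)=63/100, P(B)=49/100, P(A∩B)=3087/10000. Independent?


P(A)×P(B) = 3087/10000
P(A∩B) = 3087/10000
Equal ✓ → Independent

Yes, independent


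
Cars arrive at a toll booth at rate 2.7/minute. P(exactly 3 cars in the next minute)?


Poisson(λ=2.7): P(X=3) = e^(-λ)×λ^k/k!
= e^(-2.7) × 2.7^3 / 3!
≈ 0.06720551274 × 19.683 / 6 ≈ 0.220468

P(X=3) ≈ 0.220468 ≈ 22.05%


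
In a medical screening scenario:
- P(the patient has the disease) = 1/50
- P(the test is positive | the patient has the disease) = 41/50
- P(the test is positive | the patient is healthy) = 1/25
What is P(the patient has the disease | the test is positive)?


Using Bayes' theorem:
P(A|B) = P(B|A)·P(A) / P(B)

P(the test is positive) = 41/50 × 1/50 + 1/25 × 49/50
= 41/2500 + 49/1250 = 139/2500

P(the patient has the disease|the test is positive) = (41/2500) / (139/2500) = 41/139

P(the patient has the disease|the test is positive) = 41/139 ≈ 29.50%


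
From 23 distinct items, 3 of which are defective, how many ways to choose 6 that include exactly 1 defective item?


Choose 1 of the 3 defective items and 5 of the other 20 items:
C(3,1)×C(20,5) = 3×15504 = 46512

46512


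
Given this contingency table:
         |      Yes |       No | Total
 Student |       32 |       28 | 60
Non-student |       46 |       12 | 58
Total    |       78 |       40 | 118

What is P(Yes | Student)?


P(Yes | Student) = 32/(32+28) = 32/60 = 8/15

P(Yes|Student) = 8/15 ≈ 53.33%


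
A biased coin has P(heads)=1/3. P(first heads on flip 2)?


Geometric: P(X=2) = (1-p)^(k-1)×p = (2/3)^1×1/3 = 2/9

P(X=2) = 2/9 ≈ 22.22%


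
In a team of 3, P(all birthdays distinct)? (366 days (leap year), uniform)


P(all different) = Π(366-i)/366 for i=0..2
= (366/366)×(365/366)×...×(364/366)
= 0.991818

P ≈ 0.9918 ≈ 99.18%


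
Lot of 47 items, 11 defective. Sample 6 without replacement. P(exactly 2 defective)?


Hypergeometric: C(11,2)×C(36,4)/C(47,6)
= 55×58905/10737573 = 14025/46483

P(X=2) = 14025/46483 ≈ 30.17%


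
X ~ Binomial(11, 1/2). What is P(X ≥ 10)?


P(X ≥ 10) = Σ P(X=i) for i=10..11
P(X=10) = 11/2048
P(X=11) = 1/2048
Sum = 3/512

P(X ≥ 10) = 3/512 ≈ 0.59%


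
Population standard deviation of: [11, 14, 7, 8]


Mean = 40/4 = 10
  (11-10)²=1
  (14-10)²=16
  (7-10)²=9
  (8-10)²=4
Σ(x-μ)² = 30
σ² = 30/4 = 15/2

σ = √(15/2) ≈ 2.7386


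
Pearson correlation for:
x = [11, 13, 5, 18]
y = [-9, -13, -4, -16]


n=4, Σx=47, Σy=-42, Σxy=-576, Σx²=639, Σy²=522
r = (4×(-576) - 47×(-42))/√((4×639 - 47²)(4×522 - (-42)²))
= -330/√(347×324) = -330/√112428 ≈ -330/335.3028 ≈ -0.9842

r ≈ -0.9842


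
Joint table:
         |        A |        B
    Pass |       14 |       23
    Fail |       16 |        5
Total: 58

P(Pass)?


P(Pass) = (14+23)/58 = 37/58

P(Pass) = 37/58 ≈ 63.79%


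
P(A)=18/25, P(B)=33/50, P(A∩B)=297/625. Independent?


P(A)×P(B) = 297/625
P(A∩B) = 297/625
Equal ✓ → Independent

Yes, independent


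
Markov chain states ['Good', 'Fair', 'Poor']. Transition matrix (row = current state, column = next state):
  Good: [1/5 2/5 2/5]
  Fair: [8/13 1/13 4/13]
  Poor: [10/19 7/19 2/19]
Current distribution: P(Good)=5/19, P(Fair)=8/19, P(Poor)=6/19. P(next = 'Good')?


P(next=Good) = Σᵢ P(now=i)×P(i→Good)
= 5/19×1/5 + 8/19×8/13 + 6/19×10/19
= 1/19 + 64/247 + 60/361 = 2243/4693

P = 2243/4693 ≈ 0.4779


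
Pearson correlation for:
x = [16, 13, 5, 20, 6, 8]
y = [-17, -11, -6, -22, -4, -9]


n=6, Σx=68, Σy=-69, Σxy=-981, Σx²=950, Σy²=1027
r = (6×(-981) - 68×(-69))/√((6×950 - 68²)(6×1027 - (-69)²))
= -1194/√(1076×1401) = -1194/√1507476 ≈ -1194/1227.7931 ≈ -0.9725

r ≈ -0.9725


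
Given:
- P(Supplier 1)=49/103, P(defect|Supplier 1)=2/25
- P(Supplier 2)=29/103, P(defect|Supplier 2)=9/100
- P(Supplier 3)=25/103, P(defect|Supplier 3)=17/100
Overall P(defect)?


P(B) = Σ P(B|Aᵢ)×P(Aᵢ)
  2/25×49/103 = 98/2575
  9/100×29/103 = 261/10300
  17/100×25/103 = 17/412
Sum = 539/5150

P(defect) = 539/5150 ≈ 10.47%


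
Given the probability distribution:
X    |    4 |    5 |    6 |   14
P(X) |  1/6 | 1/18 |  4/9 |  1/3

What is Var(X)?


E[X] = 149/18
E[X²] = 1537/18
Var(X) = E[X²] - (E[X])² = 1537/18 - 22201/324 = 5465/324

Var(X) = 5465/324 ≈ 16.8673


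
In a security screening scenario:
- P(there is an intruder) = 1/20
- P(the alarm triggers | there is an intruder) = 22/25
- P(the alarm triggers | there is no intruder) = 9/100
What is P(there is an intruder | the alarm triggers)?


Using Bayes' theorem:
P(A|B) = P(B|A)·P(A) / P(B)

P(the alarm triggers) = 22/25 × 1/20 + 9/100 × 19/20
= 11/250 + 171/2000 = 259/2000

P(there is an intruder|the alarm triggers) = (11/250) / (259/2000) = 88/259

P(there is an intruder|the alarm triggers) = 88/259 ≈ 33.98%


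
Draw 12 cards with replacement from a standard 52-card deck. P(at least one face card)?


P(not a face card) = 40/52 = 10/13
P(none in 12 draws) = (10/13)^12 = 1000000000000/23298085122481
P(≥1 face card) = 1 - 1000000000000/23298085122481 = 22298085122481/23298085122481

P = 22298085122481/23298085122481 ≈ 95.71%


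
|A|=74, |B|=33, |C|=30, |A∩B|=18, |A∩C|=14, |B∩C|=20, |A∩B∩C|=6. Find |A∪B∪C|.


|A∪B∪C| = 74+33+30-18-14-20+6 = 91

|A∪B∪C| = 91


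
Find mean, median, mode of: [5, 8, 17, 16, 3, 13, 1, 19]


Sorted: [1, 3, 5, 8, 13, 16, 17, 19]
Mean = 82/8 = 41/4
Median = 21/2
Freq: {5: 1, 8: 1, 17: 1, 16: 1, 3: 1, 13: 1, 1: 1, 19: 1}
Mode: No mode

Mean=41/4, Median=21/2, Mode=No mode


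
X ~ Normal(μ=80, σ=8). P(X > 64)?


z = (64-80)/8 = -2.0
P(X > 64) = 1 - P(Z ≤ -2.0) = 1 - 0.0228 = 0.9772

P(X > 64) ≈ 0.9772


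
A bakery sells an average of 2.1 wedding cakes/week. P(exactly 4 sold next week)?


Poisson(λ=2.1): P(X=4) = e^(-λ)×λ^k/k!
= e^(-2.1) × 2.1^4 / 4!
≈ 0.1224564283 × 19.4481 / 24 ≈ 0.099231

P(X=4) ≈ 0.099231 ≈ 9.92%


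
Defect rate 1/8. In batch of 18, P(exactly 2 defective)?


Binomial: P(X=2) = C(18,2)×p^2×(1-p)^16
= 153 × 1/64 × 33232930569601/281474976710656 = 5084638377148953/18014398509481984

P(X=2) = 5084638377148953/18014398509481984 ≈ 28.23%


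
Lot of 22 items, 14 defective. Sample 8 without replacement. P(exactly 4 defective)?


Hypergeometric: C(14,4)×C(8,4)/C(22,8)
= 1001×70/319770 = 637/2907

P(X=4) = 637/2907 ≈ 21.91%


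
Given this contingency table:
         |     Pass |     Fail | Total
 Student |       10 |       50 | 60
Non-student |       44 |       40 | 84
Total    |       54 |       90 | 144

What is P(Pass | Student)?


P(Pass | Student) = 10/(10+50) = 10/60 = 1/6

P(Pass|Student) = 1/6 ≈ 16.67%


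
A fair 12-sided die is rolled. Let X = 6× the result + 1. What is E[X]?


E[die] = (1+12)/2 = 13/2
E[X] = 6×13/2 + 1 = 40

E[X] = 40


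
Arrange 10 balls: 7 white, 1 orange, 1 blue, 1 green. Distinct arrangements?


10!/(7!×1!×1!×1!) = 720

720


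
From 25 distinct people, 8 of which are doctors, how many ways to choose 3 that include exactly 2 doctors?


Choose 2 of the 8 doctors and 1 of the other 17 people:
C(8,2)×C(17,1) = 28×17 = 476

476


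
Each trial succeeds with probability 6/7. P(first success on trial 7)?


Geometric: P(X=7) = (1-p)^(k-1)×p = (1/7)^6×6/7 = 6/823543

P(X=7) = 6/823543 ≈ 0.00%


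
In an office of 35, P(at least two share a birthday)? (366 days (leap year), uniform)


P(all different) = Π(366-i)/366 for i=0..34
= 0.186502
P(match) = 1 - 0.186502 = 0.813498

P ≈ 0.8135 ≈ 81.35%


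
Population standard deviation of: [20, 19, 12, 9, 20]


Mean = 80/5 = 16
  (20-16)²=16
  (19-16)²=9
  (12-16)²=16
  (9-16)²=49
  (20-16)²=16
Σ(x-μ)² = 106
σ² = 106/5

σ = √(106/5) ≈ 4.6043


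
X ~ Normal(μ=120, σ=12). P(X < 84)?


z = (84-120)/12 = -3.0
P(Z < -3.0) = 0.0013

P(X < 84) ≈ 0.0013


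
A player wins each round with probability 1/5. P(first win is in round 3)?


Geometric: P(X=3) = (1-p)^(k-1)×p = (4/5)^2×1/5 = 16/125

P(X=3) = 16/125 ≈ 12.80%


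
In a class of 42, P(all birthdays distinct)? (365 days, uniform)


P(all different) = Π(365-i)/365 for i=0..41
= (365/365)×(364/365)×...×(324/365)
= 0.085970

P ≈ 0.0860 ≈ 8.60%


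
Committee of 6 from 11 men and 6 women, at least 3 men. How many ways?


Count by #men:
  3M,3W: C(11,3)×C(6,3)=3300
  4M,2W: C(11,4)×C(6,2)=4950
  5M,1W: C(11,5)×C(6,1)=2772
  6M,0W: C(11,6)×C(6,0)=462
Total = 11484

11484


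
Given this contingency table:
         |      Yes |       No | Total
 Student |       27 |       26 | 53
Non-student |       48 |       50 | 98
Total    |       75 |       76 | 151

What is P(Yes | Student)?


P(Yes | Student) = 27/(27+26) = 27/53

P(Yes|Student) = 27/53 ≈ 50.94%


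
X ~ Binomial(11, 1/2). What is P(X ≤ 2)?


P(X ≤ 2) = Σ P(X=i) for i=0..2
P(X=0) = 1/2048
P(X=1) = 11/2048
P(X=2) = 55/2048
Sum = 67/2048

P(X ≤ 2) = 67/2048 ≈ 3.27%


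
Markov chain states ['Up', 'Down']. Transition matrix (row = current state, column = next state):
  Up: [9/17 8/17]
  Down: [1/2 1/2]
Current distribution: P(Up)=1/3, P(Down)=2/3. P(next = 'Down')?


P(next=Down) = Σᵢ P(now=i)×P(i→Down)
= 1/3×8/17 + 2/3×1/2
= 8/51 + 1/3 = 25/51

P = 25/51 ≈ 0.4902


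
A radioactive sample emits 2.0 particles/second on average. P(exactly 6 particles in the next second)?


Poisson(λ=2.0): P(X=6) = e^(-λ)×λ^k/k!
= e^(-2.0) × 2.0^6 / 6!
≈ 0.1353352832 × 64 / 720 ≈ 0.012030

P(X=6) ≈ 0.012030 ≈ 1.20%


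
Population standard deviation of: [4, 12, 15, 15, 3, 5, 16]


Mean = 70/7 = 10
  (4-10)²=36
  (12-10)²=4
  (15-10)²=25
  (15-10)²=25
  (3-10)²=49
  (5-10)²=25
  (16-10)²=36
Σ(x-μ)² = 200
σ² = 200/7

σ = √(200/7) ≈ 5.3452


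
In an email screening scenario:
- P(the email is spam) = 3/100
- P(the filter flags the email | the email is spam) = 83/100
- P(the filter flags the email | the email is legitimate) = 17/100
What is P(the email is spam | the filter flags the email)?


Using Bayes' theorem:
P(A|B) = P(B|A)·P(A) / P(B)

P(the filter flags the email) = 83/100 × 3/100 + 17/100 × 97/100
= 249/10000 + 1649/10000 = 949/5000

P(the email is spam|the filter flags the email) = (249/10000) / (949/5000) = 249/1898

P(the email is spam|the filter flags the email) = 249/1898 ≈ 13.12%


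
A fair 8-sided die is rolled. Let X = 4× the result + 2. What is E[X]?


E[die] = (1+8)/2 = 9/2
E[X] = 4×9/2 + 2 = 20

E[X] = 20


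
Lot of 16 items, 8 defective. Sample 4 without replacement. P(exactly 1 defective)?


Hypergeometric: C(8,1)×C(8,3)/C(16,4)
= 8×56/1820 = 16/65

P(X=1) = 16/65 ≈ 24.62%


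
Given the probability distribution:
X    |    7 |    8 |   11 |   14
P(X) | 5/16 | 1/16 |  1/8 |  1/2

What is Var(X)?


E[X] = 177/16
E[X²] = 2119/16
Var(X) = E[X²] - (E[X])² = 2119/16 - 31329/256 = 2575/256

Var(X) = 2575/256 ≈ 10.0586


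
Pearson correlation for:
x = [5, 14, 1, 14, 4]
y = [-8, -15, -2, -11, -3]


n=5, Σx=38, Σy=-39, Σxy=-418, Σx²=434, Σy²=423
r = (5×(-418) - 38×(-39))/√((5×434 - 38²)(5×423 - (-39)²))
= -608/√(726×594) = -608/√431244 ≈ -608/656.6917 ≈ -0.9259

r ≈ -0.9259


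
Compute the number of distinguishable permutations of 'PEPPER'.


Letters: 6, freq: {'P': 3, 'E': 2, 'R': 1}
6!/(3!×2!×1!) = 720/12 = 60

60


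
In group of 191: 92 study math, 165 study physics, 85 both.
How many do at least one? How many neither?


|A∪B| = 92+165-85 = 172
Neither = 191-172 = 19

At least one: 172; Neither: 19


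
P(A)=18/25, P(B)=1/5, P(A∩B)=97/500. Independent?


P(A)×P(B) = 18/125
P(A∩B) = 97/500
Not equal → NOT independent

No, not independent


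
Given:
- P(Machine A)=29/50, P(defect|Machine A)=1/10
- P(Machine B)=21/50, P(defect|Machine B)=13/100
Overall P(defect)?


P(B) = Σ P(B|Aᵢ)×P(Aᵢ)
  1/10×29/50 = 29/500
  13/100×21/50 = 273/5000
Sum = 563/5000

P(defect) = 563/5000 ≈ 11.26%


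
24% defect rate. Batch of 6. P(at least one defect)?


P(all good) = (19/25)^6 = 47045881/244140625
P(≥1 defect) = 197094744/244140625

P = 197094744/244140625 ≈ 80.73%


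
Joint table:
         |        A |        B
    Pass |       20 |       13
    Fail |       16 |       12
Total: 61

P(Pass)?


P(Pass) = (20+13)/61 = 33/61

P(Pass) = 33/61 ≈ 54.10%


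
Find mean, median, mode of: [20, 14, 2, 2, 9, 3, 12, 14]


Sorted: [2, 2, 3, 9, 12, 14, 14, 20]
Mean = 76/8 = 19/2
Median = 21/2
Freq: {20: 1, 14: 2, 2: 2, 9: 1, 3: 1, 12: 1}
Mode: [2, 14]

Mean=19/2, Median=21/2, Mode=[2, 14]
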